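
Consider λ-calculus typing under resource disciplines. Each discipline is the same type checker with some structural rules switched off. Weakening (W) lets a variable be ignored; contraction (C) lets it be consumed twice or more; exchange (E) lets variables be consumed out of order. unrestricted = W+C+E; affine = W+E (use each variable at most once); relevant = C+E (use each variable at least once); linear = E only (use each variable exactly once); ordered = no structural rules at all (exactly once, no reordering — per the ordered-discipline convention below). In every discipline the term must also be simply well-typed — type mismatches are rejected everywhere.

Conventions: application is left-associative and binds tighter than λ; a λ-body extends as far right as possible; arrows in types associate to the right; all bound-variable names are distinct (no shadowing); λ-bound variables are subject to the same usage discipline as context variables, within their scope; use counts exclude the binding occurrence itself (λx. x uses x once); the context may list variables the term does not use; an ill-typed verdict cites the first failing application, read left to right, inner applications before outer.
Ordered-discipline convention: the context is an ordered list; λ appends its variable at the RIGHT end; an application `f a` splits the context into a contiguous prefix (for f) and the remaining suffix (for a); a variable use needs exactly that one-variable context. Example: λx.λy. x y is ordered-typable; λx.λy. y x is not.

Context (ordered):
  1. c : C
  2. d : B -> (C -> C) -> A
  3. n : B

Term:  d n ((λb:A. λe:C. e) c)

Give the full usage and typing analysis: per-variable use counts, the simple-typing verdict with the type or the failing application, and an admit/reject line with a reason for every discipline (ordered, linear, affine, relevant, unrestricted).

usage: c=1, d=1, n=1, b [bound]=0, e [bound]=1
uses in reading order: d, n, e, c
typing: ill-typed: an application expects A but receives C
ordered ✗ (fails simple typing)
linear ✗ (a type mismatch blocks all five)
affine ✗ (the type mismatch rejects it)
relevant ✗ (not simply typable)
unrestricted ✗ (fails simple typing)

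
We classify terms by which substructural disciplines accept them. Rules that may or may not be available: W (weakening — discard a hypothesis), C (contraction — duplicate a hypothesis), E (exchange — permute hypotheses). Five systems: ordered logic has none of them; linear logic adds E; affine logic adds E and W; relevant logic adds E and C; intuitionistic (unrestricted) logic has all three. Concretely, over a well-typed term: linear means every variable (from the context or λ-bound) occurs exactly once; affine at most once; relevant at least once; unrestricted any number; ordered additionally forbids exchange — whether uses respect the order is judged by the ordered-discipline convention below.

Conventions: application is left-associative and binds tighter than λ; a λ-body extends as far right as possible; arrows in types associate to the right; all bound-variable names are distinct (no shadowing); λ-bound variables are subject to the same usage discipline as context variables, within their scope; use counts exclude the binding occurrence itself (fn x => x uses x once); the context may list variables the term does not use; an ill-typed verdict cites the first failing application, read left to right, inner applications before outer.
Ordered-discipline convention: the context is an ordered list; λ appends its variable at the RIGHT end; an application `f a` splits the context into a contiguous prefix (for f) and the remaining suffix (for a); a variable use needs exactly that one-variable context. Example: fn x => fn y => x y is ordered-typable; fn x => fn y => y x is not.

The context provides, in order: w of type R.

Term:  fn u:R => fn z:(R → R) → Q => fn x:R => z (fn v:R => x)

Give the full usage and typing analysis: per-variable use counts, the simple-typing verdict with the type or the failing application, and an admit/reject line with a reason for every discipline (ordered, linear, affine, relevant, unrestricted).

variable uses: w ×0; u (λ-bound) ×0; z (λ-bound) ×1; x (λ-bound) ×1; v (λ-bound) ×0
left-to-right use order: z, x
typing: ✓ — R → ((R → R) → Q) → R → Q
ordered ✗ (needs weakening: w, u, v unused)
linear ✗ (needs weakening: w, u, v unused)
affine ✓ (no duplicate uses among w, u, z, x, v)
relevant ✗ (needs weakening: w, u, v unused)
unrestricted ✓ (typability at R → ((R → R) → Q) → R → Q is all that's needed)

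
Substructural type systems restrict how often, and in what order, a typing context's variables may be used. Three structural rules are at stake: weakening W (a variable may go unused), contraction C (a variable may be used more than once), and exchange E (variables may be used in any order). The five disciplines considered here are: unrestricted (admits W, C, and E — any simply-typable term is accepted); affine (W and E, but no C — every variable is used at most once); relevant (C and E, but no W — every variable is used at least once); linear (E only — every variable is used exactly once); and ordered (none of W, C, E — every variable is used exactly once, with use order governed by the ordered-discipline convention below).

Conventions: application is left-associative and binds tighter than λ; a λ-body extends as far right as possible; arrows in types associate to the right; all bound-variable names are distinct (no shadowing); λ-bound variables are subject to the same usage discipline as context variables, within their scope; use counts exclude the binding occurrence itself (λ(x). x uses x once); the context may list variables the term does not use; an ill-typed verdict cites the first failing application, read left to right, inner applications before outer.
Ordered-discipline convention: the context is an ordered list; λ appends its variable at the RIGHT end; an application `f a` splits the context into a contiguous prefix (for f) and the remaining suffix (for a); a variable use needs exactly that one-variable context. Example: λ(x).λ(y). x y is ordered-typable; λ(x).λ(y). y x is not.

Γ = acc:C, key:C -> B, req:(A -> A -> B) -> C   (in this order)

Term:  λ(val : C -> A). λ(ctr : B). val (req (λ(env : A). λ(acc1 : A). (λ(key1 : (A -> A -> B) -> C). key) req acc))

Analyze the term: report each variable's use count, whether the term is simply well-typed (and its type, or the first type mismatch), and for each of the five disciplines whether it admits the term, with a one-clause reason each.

variable uses: acc ×1; key ×1; req ×2; val (bound) ×1; ctr (bound) ×0; env (bound) ×0; acc1 (bound) ×0; key1 (bound) ×0
uses in reading order: val, req, key, req, acc
typing: well-typed — term : (C -> A) -> B -> A
ordered ✗ (req ×2 used more than once (contraction); ctr, env, acc1, key1 left unused)
linear ✗ (req ×2 used more than once (contraction); ctr, env, acc1, key1 left unused)
affine ✗ (req ×2 used more than once (contraction))
relevant ✗ (ctr, env, acc1, key1 left unused)
unrestricted ✓ (typability at (C -> A) -> B -> A is all that's needed)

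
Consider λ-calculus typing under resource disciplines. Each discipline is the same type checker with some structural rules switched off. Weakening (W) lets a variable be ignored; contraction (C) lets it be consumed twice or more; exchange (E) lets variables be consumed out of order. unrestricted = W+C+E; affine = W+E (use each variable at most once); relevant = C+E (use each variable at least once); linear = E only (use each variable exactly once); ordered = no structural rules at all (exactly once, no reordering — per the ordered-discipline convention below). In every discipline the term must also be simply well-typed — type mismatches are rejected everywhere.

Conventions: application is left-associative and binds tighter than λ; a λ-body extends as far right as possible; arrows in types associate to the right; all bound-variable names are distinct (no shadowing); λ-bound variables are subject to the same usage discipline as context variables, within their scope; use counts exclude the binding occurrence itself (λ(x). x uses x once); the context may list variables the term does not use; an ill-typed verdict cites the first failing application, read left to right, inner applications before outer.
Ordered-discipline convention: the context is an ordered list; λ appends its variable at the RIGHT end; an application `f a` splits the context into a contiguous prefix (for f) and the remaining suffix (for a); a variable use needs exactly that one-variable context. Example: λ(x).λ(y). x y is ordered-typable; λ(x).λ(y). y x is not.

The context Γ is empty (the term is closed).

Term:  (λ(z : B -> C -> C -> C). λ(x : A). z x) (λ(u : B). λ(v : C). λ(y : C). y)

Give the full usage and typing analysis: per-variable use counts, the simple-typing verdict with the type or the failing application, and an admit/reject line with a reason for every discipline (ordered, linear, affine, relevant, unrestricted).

variable uses: z (λ-bound): 1; x (λ-bound): 1; u (λ-bound): 0; v (λ-bound): 0; y (λ-bound): 1
use order (left to right): z, x, y
typing: ill-typed: argument of type A where B is required
ordered: ✗, not simply typable
linear: ✗, fails simple typing
affine: ✗, a type mismatch blocks all five
relevant: ✗, the type mismatch rejects it
unrestricted: ✗, not simply typable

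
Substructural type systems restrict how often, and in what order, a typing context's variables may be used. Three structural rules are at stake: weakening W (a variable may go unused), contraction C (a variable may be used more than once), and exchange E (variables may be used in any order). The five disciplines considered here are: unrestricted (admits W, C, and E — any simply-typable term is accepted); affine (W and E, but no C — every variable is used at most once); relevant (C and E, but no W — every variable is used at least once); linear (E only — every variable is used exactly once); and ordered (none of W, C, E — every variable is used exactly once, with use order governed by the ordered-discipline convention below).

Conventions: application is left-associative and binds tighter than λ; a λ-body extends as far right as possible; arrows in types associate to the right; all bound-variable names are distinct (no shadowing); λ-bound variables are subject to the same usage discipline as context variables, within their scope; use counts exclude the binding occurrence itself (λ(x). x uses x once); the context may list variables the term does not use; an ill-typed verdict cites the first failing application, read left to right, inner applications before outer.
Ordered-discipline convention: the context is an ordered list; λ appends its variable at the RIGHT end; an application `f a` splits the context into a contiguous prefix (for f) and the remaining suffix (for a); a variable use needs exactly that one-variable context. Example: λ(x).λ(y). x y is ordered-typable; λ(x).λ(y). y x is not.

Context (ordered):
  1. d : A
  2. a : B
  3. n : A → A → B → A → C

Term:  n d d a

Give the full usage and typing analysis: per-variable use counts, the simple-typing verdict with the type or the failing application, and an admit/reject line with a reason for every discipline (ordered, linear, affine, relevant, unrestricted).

use counts: d ×2, a ×1, n ×1
use order (left to right): n, d, d, a
typing: well-typed at A → C
ordered: ✗ — repeated use of d ×2
linear: ✗ — repeated use of d ×2
affine: ✗ — repeated use of d ×2
relevant: ✓ — every one of d, a, n appears
unrestricted: ✓ — typability at A → C is all that's needed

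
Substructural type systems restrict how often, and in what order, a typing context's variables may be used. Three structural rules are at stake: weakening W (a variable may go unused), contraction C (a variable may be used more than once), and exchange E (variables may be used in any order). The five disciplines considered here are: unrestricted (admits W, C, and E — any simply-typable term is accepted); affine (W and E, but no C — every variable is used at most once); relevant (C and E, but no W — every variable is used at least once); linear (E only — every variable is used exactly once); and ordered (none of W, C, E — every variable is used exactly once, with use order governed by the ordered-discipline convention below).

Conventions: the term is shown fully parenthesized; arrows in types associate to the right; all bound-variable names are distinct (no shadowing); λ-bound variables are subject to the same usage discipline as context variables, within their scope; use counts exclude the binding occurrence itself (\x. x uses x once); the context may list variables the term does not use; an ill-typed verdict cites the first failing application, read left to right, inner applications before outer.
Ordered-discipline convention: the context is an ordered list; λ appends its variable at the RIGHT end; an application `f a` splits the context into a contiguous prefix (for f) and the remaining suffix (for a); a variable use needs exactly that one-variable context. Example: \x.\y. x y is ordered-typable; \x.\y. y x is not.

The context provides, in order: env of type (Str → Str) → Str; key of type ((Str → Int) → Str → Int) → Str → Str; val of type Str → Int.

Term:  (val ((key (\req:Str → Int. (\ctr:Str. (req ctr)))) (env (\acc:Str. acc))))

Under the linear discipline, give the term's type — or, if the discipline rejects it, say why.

term : Int
use counts: env ×1, key ×1, val ×1, req (bound) ×1, ctr (bound) ×1, acc (bound) ×1
use order (left to right): val, key, req, ctr, env, acc
typing: well-typed at Int
summary: ordered ✗ | linear ✓ | affine ✓ | relevant ✓ | unrestricted ✓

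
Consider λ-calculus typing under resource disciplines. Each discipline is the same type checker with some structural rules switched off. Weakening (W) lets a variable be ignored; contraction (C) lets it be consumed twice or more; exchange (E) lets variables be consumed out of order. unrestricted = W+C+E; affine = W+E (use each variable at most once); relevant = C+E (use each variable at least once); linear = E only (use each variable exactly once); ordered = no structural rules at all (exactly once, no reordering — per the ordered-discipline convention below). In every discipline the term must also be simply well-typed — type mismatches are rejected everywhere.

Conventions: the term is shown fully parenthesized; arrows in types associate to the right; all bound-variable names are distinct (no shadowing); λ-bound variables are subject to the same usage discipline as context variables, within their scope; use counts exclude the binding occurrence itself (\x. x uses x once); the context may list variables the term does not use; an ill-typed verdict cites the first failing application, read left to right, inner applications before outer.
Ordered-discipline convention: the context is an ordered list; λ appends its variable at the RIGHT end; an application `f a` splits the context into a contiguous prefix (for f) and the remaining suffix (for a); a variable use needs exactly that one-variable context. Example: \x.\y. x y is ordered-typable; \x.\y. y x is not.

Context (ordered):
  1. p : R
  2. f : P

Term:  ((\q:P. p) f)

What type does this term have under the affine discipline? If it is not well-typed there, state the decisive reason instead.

term : R
use counts: p=1; f=1; q [bound]=0
use order (left to right): p, f
typing: well-typed at R
summary: ordered ✗ · linear ✗ · affine ✓ · relevant ✗ · unrestricted ✓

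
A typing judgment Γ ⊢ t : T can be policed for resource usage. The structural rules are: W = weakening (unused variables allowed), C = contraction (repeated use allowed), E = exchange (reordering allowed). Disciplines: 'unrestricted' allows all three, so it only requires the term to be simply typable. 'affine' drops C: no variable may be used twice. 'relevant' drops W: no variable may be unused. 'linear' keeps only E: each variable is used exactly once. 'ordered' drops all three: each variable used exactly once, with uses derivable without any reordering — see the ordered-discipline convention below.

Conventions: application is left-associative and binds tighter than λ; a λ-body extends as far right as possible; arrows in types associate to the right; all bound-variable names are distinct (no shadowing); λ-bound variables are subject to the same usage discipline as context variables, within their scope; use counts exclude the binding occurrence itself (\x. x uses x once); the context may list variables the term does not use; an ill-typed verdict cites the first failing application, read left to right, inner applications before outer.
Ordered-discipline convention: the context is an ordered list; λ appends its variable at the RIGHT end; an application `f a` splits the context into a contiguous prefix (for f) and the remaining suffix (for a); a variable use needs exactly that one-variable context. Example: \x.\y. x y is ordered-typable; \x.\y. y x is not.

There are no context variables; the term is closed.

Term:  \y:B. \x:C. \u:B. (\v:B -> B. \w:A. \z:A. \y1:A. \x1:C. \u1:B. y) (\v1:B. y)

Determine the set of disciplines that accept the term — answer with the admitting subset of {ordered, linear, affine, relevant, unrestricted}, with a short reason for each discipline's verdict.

accepted by: unrestricted
variable uses: y [bound] ×2; x [bound] ×0; u [bound] ×0; v [bound] ×0; w [bound] ×0; z [bound] ×0; y1 [bound] ×0; x1 [bound] ×0; u1 [bound] ×0; v1 [bound] ×0
use order (left to right): y, y
typing: the term checks, with type B -> C -> B -> A -> A -> A -> C -> B -> B
ordered: ✗, uses contraction: y ×2; x, u, v, w, z, y1, x1, u1, v1 left unused
linear: ✗, uses contraction: y ×2; x, u, v, w, z, y1, x1, u1, v1 left unused
affine: ✗, uses contraction: y ×2
relevant: ✗, x, u, v, w, z, y1, x1, u1, v1 left unused
unrestricted: ✓, type-checks (B -> C -> B -> A -> A -> A -> C -> B -> B) and nothing is barred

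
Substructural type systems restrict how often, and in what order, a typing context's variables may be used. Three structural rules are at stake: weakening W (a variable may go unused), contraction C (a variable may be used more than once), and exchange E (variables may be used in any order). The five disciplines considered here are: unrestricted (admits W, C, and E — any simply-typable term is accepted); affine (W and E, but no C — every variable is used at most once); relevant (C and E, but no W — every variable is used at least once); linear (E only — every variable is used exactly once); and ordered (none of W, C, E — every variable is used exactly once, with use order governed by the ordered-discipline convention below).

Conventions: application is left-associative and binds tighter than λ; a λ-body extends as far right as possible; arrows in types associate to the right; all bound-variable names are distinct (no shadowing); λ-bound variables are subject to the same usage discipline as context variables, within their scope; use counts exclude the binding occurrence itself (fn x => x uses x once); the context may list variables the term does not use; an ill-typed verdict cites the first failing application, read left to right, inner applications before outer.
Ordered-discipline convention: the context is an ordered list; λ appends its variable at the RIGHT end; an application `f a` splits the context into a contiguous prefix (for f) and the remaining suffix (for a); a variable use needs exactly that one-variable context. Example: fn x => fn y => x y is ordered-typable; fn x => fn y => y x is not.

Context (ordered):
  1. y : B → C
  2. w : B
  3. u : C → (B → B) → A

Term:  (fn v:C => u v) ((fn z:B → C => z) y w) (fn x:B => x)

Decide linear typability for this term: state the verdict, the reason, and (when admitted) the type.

yes — exactly-once usage across y, w, u, v, z, x; term : A
usage: y=1; w=1; u=1; v [bound]=1; z [bound]=1; x [bound]=1
order of uses: u, v, z, y, w, x
typing: ✓ — A
all disciplines: ordered ✗, linear ✓, affine ✓, relevant ✓, unrestricted ✓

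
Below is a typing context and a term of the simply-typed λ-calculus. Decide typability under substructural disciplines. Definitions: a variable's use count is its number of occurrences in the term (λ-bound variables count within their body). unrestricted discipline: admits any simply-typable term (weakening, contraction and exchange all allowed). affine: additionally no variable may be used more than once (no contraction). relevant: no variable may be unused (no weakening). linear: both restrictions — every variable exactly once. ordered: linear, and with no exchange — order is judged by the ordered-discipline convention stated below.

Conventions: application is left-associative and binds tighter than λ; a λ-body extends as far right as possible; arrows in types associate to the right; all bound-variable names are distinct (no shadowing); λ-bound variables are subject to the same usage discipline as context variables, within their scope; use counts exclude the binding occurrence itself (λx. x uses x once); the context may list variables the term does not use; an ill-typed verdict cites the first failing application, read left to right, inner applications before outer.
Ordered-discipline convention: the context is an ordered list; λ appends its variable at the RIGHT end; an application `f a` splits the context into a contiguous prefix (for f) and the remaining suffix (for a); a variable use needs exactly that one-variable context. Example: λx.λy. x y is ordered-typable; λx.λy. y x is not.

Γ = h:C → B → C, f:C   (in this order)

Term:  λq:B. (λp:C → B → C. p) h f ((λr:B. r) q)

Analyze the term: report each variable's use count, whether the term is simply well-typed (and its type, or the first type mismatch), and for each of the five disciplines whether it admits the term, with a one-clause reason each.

variable uses: h: 1×, f: 1×, q (λ-bound): 1×, p (λ-bound): 1×, r (λ-bound): 1×
use order (left to right): p, h, f, r, q
typing: well-typed — term : B → C
ordered ✓ (single-use (h, f, q, p, r), ordered derivation ok)
linear ✓ (exactly-once usage across h, f, q, p, r)
affine ✓ (none of h, f, q, p, r used more than once)
relevant ✓ (none of h, f, q, p, r goes unused)
unrestricted ✓ (simply typable at B → C; W, C, E all held)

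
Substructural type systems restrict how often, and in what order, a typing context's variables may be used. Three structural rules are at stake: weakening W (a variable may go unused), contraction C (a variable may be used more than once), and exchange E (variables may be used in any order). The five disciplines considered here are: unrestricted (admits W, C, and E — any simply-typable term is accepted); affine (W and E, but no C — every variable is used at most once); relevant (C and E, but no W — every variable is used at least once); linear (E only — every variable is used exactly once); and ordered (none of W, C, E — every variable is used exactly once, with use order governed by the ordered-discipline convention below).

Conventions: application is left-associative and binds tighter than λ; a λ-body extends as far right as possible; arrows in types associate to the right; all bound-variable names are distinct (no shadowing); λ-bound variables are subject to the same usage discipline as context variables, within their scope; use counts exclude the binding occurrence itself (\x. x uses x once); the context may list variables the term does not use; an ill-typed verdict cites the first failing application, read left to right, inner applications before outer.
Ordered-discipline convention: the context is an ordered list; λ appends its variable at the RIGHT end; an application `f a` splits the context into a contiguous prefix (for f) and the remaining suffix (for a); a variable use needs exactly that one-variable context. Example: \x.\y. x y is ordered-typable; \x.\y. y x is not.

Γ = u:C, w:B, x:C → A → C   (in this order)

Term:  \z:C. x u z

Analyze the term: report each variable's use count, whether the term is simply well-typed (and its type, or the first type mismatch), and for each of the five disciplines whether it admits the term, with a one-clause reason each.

use counts: u: 1×, w: 0×, x: 1×, z (λ-bound): 1×
uses in reading order: x, u, z
typing: ill-typed: argument of type C where A is required
ordered: ✗, the type mismatch rejects it
linear: ✗, not simply typable
affine: ✗, fails simple typing
relevant: ✗, a type mismatch blocks all five
unrestricted: ✗, the type mismatch rejects it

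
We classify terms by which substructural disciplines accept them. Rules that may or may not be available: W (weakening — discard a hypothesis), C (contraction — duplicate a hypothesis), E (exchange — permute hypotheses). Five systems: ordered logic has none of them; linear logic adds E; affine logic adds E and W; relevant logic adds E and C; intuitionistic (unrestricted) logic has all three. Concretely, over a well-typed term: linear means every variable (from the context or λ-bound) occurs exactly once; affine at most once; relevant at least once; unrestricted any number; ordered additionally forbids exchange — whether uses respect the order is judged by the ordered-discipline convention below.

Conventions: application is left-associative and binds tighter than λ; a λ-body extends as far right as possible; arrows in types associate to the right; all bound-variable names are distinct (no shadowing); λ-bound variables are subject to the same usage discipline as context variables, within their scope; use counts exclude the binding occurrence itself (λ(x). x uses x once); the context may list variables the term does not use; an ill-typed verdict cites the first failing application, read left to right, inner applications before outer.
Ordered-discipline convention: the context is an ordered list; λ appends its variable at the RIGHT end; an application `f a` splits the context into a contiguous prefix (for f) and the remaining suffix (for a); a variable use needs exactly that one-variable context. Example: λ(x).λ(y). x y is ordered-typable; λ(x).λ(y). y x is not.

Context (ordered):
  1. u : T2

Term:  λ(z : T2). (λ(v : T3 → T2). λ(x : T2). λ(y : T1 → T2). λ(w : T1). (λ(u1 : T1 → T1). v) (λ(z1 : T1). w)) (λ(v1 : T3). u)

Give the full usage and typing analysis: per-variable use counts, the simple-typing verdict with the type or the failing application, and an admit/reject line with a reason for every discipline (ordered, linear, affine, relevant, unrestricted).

variable uses: u: 1; z (λ-bound): 0; v (λ-bound): 1; x (λ-bound): 0; y (λ-bound): 0; w (λ-bound): 1; u1 (λ-bound): 0; z1 (λ-bound): 0; v1 (λ-bound): 0
left-to-right use order: v, w, u
typing: well-typed at T2 → T2 → (T1 → T2) → T1 → T3 → T2
ordered ✗ (needs weakening: z, x, y, u1, z1, v1 unused)
linear ✗ (needs weakening: z, x, y, u1, z1, v1 unused)
affine ✓ (at most one use each (u, z, v, x, y, w, u1, z1, v1))
relevant ✗ (needs weakening: z, x, y, u1, z1, v1 unused)
unrestricted ✓ (simply typable at T2 → T2 → (T1 → T2) → T1 → T3 → T2; W, C, E all held)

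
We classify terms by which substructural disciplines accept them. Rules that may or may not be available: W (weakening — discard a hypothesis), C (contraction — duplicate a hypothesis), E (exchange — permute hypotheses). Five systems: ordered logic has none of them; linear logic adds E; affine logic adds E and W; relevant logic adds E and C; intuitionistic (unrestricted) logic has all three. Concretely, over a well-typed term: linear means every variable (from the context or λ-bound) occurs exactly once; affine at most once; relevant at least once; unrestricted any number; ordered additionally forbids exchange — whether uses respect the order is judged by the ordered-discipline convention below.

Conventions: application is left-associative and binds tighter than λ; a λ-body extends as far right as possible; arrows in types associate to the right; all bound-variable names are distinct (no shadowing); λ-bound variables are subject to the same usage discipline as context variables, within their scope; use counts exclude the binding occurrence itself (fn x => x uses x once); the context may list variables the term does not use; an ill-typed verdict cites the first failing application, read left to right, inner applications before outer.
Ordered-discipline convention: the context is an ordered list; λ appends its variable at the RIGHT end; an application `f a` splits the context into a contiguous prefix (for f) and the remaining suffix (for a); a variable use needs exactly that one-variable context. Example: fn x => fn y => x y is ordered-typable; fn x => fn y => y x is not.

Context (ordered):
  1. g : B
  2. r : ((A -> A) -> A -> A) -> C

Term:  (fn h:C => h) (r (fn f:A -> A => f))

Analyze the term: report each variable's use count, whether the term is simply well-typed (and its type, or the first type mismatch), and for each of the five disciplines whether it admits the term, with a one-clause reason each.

counts: g ×0; r ×1; h (λ-bound) ×1; f (λ-bound) ×1
order of uses: h, r, f
typing: well-typed at C
ordered: ✗ — unused: g — weakening required
linear: ✗ — unused: g — weakening required
affine: ✓ — at most one use each (g, r, h, f)
relevant: ✗ — unused: g — weakening required
unrestricted: ✓ — well-typed at C; no restrictions here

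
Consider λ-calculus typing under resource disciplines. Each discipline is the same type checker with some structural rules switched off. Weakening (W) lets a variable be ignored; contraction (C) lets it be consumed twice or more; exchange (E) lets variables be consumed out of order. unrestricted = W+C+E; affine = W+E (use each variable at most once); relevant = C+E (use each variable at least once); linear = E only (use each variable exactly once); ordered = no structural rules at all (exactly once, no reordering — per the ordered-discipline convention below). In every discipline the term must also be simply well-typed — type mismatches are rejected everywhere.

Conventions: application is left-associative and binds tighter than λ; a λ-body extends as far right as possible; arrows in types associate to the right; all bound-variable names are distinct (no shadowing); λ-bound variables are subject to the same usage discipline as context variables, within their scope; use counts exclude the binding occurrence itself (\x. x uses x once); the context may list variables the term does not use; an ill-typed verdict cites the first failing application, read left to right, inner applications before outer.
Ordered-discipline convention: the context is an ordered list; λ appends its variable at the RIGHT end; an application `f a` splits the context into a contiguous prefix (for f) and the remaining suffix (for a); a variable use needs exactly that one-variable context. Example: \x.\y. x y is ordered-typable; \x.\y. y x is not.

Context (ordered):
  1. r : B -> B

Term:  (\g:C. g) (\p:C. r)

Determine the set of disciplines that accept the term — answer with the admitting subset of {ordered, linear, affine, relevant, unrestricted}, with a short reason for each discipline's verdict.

admitting disciplines: none
use counts: r=1, g (λ-bound)=1, p (λ-bound)=0
order of uses: g, r
typing: ill-typed: an argument C -> B -> B mismatches the expected C
ordered: ✗, not simply typable
linear: ✗, fails simple typing
affine: ✗, a type mismatch blocks all five
relevant: ✗, the type mismatch rejects it
unrestricted: ✗, not simply typable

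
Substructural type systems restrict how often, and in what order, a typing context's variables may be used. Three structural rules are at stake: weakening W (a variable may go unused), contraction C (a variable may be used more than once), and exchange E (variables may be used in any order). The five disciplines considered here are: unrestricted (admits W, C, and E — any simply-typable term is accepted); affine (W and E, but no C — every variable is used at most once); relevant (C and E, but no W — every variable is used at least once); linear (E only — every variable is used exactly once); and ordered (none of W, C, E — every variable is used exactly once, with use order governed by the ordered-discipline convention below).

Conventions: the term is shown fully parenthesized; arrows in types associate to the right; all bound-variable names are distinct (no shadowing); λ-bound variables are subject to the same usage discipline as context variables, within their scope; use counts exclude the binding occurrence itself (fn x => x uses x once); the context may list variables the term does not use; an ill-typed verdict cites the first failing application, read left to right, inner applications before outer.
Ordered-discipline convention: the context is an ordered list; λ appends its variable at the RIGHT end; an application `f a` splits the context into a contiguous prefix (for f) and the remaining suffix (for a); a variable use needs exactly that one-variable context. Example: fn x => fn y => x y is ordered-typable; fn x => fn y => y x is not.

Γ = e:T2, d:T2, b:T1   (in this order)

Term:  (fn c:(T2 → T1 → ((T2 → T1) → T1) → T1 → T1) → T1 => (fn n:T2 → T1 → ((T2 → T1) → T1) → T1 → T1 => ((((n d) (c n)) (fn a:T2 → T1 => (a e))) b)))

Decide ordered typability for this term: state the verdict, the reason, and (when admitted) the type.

no — needs contraction — n ×2
usage: e ×1, d ×1, b ×1, c (bound) ×1, n (bound) ×2, a (bound) ×1
use order (left to right): n, d, c, n, a, e, b
typing: well-typed at ((T2 → T1 → ((T2 → T1) → T1) → T1 → T1) → T1) → (T2 → T1 → ((T2 → T1) → T1) → T1 → T1) → T1
across the five disciplines: ordered ✗; linear ✗; affine ✗; relevant ✓; unrestricted ✓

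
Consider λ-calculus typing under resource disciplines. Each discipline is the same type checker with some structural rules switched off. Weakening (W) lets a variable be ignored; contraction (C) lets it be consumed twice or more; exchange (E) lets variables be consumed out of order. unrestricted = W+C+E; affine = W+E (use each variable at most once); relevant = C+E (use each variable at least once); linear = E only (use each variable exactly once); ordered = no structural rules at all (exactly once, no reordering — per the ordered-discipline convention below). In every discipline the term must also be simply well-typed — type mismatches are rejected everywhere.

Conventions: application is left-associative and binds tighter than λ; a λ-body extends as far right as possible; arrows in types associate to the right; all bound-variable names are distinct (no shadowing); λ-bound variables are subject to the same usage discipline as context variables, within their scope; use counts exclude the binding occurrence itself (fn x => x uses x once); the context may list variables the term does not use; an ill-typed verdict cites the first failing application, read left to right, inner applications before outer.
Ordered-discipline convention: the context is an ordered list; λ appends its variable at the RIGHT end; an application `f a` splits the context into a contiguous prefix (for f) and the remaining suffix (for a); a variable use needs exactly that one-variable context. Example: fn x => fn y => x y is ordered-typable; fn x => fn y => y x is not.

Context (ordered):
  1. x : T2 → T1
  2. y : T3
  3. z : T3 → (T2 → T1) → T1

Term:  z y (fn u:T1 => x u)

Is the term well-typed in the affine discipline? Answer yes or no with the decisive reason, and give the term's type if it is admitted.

no — not simply typable
variable uses: x: 1×; y: 1×; z: 1×; u (λ-bound): 1×
uses in reading order: z, y, x, u
typing: ill-typed: a function awaiting T2 gets T1
across the five disciplines: ordered ✗, linear ✗, affine ✗, relevant ✗, unrestricted ✗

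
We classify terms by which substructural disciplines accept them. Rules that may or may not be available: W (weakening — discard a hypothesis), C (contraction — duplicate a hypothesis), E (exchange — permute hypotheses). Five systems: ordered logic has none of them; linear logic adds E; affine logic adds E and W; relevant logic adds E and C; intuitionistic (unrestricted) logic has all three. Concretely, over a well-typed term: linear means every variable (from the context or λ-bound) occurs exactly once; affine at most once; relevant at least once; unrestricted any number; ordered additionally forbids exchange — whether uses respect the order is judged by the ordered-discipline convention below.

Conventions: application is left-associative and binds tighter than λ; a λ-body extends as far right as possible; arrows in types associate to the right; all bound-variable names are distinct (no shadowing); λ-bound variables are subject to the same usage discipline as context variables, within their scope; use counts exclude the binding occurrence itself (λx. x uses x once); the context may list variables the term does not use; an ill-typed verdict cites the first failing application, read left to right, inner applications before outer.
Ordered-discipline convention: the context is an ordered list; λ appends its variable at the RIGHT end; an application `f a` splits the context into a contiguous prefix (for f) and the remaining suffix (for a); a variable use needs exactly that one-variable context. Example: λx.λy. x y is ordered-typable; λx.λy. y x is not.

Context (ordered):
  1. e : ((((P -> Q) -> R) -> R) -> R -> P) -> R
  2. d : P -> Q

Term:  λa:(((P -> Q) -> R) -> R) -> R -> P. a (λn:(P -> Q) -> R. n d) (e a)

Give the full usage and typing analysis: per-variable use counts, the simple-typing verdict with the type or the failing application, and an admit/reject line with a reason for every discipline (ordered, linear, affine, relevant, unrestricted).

variable uses: e: 1×; d: 1×; a (bound): 2×; n (bound): 1×
uses in reading order: a, n, d, e, a
typing: well-typed — term : ((((P -> Q) -> R) -> R) -> R -> P) -> P
ordered ✗ (needs contraction — a ×2)
linear ✗ (needs contraction — a ×2)
affine ✗ (needs contraction — a ×2)
relevant ✓ (e, d, a, n: all used, weakening unneeded)
unrestricted ✓ (type-checks (((((P -> Q) -> R) -> R) -> R -> P) -> P) and nothing is barred)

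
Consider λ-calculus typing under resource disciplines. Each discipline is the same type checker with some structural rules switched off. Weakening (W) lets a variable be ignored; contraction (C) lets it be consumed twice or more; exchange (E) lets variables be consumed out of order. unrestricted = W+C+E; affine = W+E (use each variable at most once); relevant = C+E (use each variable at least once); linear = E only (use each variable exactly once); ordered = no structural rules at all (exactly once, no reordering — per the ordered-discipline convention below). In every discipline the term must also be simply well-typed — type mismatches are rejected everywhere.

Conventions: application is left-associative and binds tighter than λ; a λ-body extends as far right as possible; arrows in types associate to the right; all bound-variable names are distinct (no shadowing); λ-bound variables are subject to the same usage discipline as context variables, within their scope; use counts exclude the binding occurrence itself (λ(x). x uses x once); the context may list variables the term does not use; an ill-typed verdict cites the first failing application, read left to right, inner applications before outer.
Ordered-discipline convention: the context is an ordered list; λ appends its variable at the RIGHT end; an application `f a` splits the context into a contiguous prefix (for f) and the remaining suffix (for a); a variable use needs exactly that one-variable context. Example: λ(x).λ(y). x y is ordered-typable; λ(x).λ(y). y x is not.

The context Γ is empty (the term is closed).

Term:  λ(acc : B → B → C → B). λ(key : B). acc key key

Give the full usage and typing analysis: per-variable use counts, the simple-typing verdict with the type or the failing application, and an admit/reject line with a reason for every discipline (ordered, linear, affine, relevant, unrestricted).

usage: acc (bound) ×1, key (bound) ×2
use order (left to right): acc, key, key
typing: well-typed at (B → B → C → B) → B → C → B
ordered: ✗, repeated use of key ×2
linear: ✗, repeated use of key ×2
affine: ✗, repeated use of key ×2
relevant: ✓, none of acc, key goes unused
unrestricted: ✓, simply typable at (B → B → C → B) → B → C → B; W, C, E all held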